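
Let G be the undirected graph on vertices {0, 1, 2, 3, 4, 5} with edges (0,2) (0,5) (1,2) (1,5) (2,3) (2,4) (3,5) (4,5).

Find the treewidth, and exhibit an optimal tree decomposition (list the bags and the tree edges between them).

Every bag has size at most 3, so the width is 3 − 1 = 2 and tw(G) ≤ 2. For the lower bound, G contains the cycle 4–5–3–2–4, so G is not a forest; only forests have treewidth ≤ 1, hence tw(G) ≥ 2. Combining the bounds, tw(G) = 2.

Treewidth 2.
One optimal decomposition is:
Bags: B1 = {2, 4, 5}  B2 = {2, 3, 5}  B3 = {1, 2, 5}  B4 = {0, 2, 5}
Tree: B1–B2, B2–B3, B3–B4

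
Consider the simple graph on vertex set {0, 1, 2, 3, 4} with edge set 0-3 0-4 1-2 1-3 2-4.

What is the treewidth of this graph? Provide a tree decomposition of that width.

Treewidth 2.
Bags: B1 = {1, 2, 3}  B2 = {2, 3, 4}  B3 = {0, 3, 4}
Tree: B1–B2, B2–B3

Every bag has size at most 3, so the width is 3 − 1 = 2 and tw(G) ≤ 2. Since 3–1–2–4–0–3 is a cycle in G, G is not acyclic. Forests are exactly the graphs of treewidth ≤ 1, so tw(G) ≥ 2. The upper and lower bounds meet at 2, so that is the treewidth.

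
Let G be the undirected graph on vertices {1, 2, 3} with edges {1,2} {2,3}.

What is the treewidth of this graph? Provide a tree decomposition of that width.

Each bag holds 2 vertices, so the decomposition has width 1, which upper-bounds the treewidth. G has an edge, so its treewidth is at least 1. The upper and lower bounds meet at 1, so that is the treewidth.

Treewidth 1.
Bags: B1 = {2, 3}  B2 = {1, 2}
Tree: B1–B2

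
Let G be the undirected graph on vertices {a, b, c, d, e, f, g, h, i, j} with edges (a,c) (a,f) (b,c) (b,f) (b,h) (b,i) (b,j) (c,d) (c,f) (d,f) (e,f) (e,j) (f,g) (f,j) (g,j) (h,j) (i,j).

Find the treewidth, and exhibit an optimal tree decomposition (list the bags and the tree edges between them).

The largest bag has 3 vertices, giving width 2; this decomposition certifies tw(G) ≤ 2. Conversely, {b, h, j} is a clique of size 3, and the vertices of any clique must share a bag in every tree decomposition; so some bag has ≥ 3 vertices and tw(G) ≥ 2. The upper and lower bounds meet at 2, so that is the treewidth.

Treewidth 2.
One optimal decomposition is:
Bags: B1 = {b, f, j}  B2 = {b, i, j}  B3 = {b, c, f}  B4 = {c, d, f}  B5 = {b, h, j}  B6 = {a, c, f}  B7 = {f, g, j}  B8 = {e, f, j}
Tree: B1–B2, B1–B3, B3–B4, B1–B5, B4–B6, B1–B7, B1–B8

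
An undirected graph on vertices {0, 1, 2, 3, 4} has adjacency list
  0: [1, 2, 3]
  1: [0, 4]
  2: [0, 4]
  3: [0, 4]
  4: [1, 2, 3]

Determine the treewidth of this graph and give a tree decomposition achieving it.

Treewidth 2.
One optimal decomposition is:
Bags: B1 = {0, 1, 4}  B2 = {0, 3, 4}  B3 = {0, 2, 4}
Tree: B1–B2, B2–B3

Each bag holds 3 vertices, so the decomposition has width 2, which upper-bounds the treewidth. Since 1–0–3–4–1 is a cycle in G, G is not acyclic. Forests are exactly the graphs of treewidth ≤ 1, so tw(G) ≥ 2. The upper and lower bounds meet at 2, so that is the treewidth.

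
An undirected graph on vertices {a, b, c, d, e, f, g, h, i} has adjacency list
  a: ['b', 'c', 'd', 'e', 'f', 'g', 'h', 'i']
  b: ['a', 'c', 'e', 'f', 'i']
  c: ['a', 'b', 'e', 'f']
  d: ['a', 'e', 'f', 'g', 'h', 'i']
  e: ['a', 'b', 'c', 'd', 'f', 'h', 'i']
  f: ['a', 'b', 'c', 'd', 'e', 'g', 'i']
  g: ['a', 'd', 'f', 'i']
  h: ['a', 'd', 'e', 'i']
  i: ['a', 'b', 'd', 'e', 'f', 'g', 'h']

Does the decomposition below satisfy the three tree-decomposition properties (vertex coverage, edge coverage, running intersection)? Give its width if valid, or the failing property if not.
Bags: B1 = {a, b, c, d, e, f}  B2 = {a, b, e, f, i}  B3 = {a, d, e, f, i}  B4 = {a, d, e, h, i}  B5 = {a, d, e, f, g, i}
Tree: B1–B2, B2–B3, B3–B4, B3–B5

A tree decomposition must satisfy three properties: every vertex lies in some bag; for every edge, both endpoints lie together in some bag; and for every vertex, the bags containing it form a connected subtree. Here bags containing vertex d are not connected in the tree, so the decomposition is invalid.

No — bags containing vertex d are not connected in the tree.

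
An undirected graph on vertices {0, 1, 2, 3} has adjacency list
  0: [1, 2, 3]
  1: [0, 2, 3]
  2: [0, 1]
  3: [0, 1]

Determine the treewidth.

2

A width-2 tree decomposition is:
Bags: B1 = {0, 1, 3}  B2 = {0, 1, 2}
Tree: B1–B2
Every bag has size at most 3, so the width is 3 − 1 = 2 and tw(G) ≤ 2. On the other hand G contains the 3-clique {0, 1, 2}. A clique must lie in a single bag of any decomposition, so no decomposition can have width below 2. Hence tw(G) = 2 exactly.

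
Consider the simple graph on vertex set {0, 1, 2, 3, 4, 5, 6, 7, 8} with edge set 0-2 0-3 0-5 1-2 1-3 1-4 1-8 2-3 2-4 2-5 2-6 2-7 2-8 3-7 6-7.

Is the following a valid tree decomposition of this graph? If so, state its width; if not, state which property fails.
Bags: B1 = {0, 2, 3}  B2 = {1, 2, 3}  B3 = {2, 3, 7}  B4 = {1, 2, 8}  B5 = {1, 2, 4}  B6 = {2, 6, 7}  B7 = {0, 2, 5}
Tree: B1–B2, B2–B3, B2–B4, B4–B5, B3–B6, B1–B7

Checking the three conditions: (i) the bags cover all of {0, 1, 2, 3, 4, 5, 6, 7, 8}; (ii) for each edge, some bag contains both endpoints; (iii) the bags containing any fixed vertex form a subtree. All hold, so the decomposition is valid with width 3 − 1 = 2.

Yes; width 2.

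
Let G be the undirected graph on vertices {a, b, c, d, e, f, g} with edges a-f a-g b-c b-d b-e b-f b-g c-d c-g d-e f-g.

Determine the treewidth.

2

A width-2 tree decomposition is:
Bags: B1 = {b, f, g}  B2 = {b, c, g}  B3 = {b, c, d}  B4 = {a, f, g}  B5 = {b, d, e}
Tree: B1–B2, B2–B3, B1–B4, B3–B5
Each bag holds 3 vertices, so the decomposition has width 2, which upper-bounds the treewidth. On the other hand G contains the 3-clique {a, f, g}. A clique must lie in a single bag of any decomposition, so no decomposition can have width below 2. The upper and lower bounds meet at 2, so that is the treewidth.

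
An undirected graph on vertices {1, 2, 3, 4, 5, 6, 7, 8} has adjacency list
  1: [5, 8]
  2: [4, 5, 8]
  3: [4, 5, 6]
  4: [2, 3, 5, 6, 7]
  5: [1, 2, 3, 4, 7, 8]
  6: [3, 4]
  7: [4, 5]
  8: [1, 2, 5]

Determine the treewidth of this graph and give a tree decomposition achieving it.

Every bag has size at most 3, so the width is 3 − 1 = 2 and tw(G) ≤ 2. Conversely, {1, 5, 8} is a clique of size 3, and the vertices of any clique must share a bag in every tree decomposition; so some bag has ≥ 3 vertices and tw(G) ≥ 2. Combining the bounds, tw(G) = 2.

Treewidth 2.
One optimal decomposition is:
Bags: B1 = {2, 4, 5}  B2 = {2, 5, 8}  B3 = {4, 5, 7}  B4 = {3, 4, 5}  B5 = {3, 4, 6}  B6 = {1, 5, 8}
Tree: B1–B2, B1–B3, B3–B4, B4–B5, B2–B6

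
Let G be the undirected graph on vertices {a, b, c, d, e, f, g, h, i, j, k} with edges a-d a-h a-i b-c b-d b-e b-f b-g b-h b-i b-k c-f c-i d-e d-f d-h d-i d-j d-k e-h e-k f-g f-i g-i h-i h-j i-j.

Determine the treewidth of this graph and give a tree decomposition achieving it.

Treewidth 3.
One optimal decomposition is:
Bags: B1 = {b, d, h, i}  B2 = {b, d, e, h}  B3 = {b, d, f, i}  B4 = {b, c, f, i}  B5 = {a, d, h, i}  B6 = {b, f, g, i}  B7 = {b, d, e, k}  B8 = {d, h, i, j}
Tree: B1–B2, B1–B3, B3–B4, B1–B5, B4–B6, B2–B7, B1–B8

The largest bag has 4 vertices, giving width 3; this decomposition certifies tw(G) ≤ 3. Conversely, {b, d, e, h} is a clique of size 4, and the vertices of any clique must share a bag in every tree decomposition; so some bag has ≥ 4 vertices and tw(G) ≥ 3. Therefore the treewidth is 3.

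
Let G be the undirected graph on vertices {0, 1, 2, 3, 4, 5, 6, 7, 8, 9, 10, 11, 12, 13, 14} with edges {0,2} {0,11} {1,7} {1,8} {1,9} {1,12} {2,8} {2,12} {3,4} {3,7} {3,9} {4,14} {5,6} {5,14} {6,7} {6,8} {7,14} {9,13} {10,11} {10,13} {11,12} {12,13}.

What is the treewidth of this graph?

A width-3 tree decomposition is:
Bags: B1 = {3, 4, 5, 14}  B2 = {3, 5, 7, 14}  B3 = {3, 5, 6, 7}  B4 = {3, 6, 7, 9}  B5 = {1, 6, 7, 9}  B6 = {1, 6, 8, 9}  B7 = {1, 8, 9, 13}  B8 = {1, 8, 12, 13}  B9 = {2, 8, 12, 13}  B10 = {2, 10, 12, 13}  B11 = {2, 10, 11, 12}  B12 = {0, 2, 10, 11}
Tree: B1–B2, B2–B3, B3–B4, B4–B5, B5–B6, B6–B7, B7–B8, B8–B9, B9–B10, B10–B11, B11–B12
Each bag holds 4 vertices, so the decomposition has width 3, which upper-bounds the treewidth. For the lower bound: the 4 vertex sets {4,5,14}, {3}, {7}, {1,6,8,9} are disjoint, each induces a connected subgraph, and every pair is joined by at least one edge of G. Contracting each set to a single vertex therefore yields K_{4} as a minor, and since treewidth is minor-monotone, tw(G) ≥ tw(K_{4}) = 3. Therefore the treewidth is 3.

3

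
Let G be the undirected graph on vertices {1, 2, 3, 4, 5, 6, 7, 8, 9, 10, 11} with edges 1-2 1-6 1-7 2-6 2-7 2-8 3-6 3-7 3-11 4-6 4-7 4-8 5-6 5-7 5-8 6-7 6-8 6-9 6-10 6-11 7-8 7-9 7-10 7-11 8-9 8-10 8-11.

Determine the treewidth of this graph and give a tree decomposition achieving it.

The largest bag has 4 vertices, giving width 3; this decomposition certifies tw(G) ≤ 3. For the lower bound, the 4 vertices {2, 6, 7, 8} are pairwise adjacent, and any tree decomposition puts a clique entirely inside one bag — forcing width ≥ 3. Combining the bounds, tw(G) = 3.

Treewidth 3.
One optimal decomposition is:
Bags: B1 = {2, 6, 7, 8}  B2 = {6, 7, 8, 11}  B3 = {6, 7, 8, 10}  B4 = {1, 2, 6, 7}  B5 = {6, 7, 8, 9}  B6 = {3, 6, 7, 11}  B7 = {4, 6, 7, 8}  B8 = {5, 6, 7, 8}
Tree: B1–B2, B1–B3, B1–B4, B3–B5, B2–B6, B2–B7, B3–B8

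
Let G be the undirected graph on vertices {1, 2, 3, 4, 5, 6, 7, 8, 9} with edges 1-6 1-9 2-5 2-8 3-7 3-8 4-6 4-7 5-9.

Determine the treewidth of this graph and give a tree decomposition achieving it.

The largest bag has 3 vertices, giving width 2; this decomposition certifies tw(G) ≤ 2. For the lower bound, G contains the cycle 4–6–1–9–5–2–8–3–7–4, so G is not a forest; only forests have treewidth ≤ 1, hence tw(G) ≥ 2. Therefore the treewidth is 2.

Treewidth 2.
One such decomposition:
Bags: B1 = {1, 4, 6}  B2 = {1, 4, 9}  B3 = {4, 5, 9}  B4 = {2, 4, 5}  B5 = {2, 4, 8}  B6 = {3, 4, 8}  B7 = {3, 4, 7}
Tree: B1–B2, B2–B3, B3–B4, B4–B5, B5–B6, B6–B7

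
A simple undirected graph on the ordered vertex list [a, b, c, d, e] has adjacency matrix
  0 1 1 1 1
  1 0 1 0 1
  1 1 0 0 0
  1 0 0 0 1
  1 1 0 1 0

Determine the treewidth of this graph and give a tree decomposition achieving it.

Treewidth 2.
One optimal decomposition is:
Bags: B1 = {a, d, e}  B2 = {a, b, e}  B3 = {a, b, c}
Tree: B1–B2, B2–B3

Each bag holds 3 vertices, so the decomposition has width 2, which upper-bounds the treewidth. For the lower bound, the 3 vertices {a, d, e} are pairwise adjacent, and any tree decomposition puts a clique entirely inside one bag — forcing width ≥ 2. Therefore the treewidth is 2.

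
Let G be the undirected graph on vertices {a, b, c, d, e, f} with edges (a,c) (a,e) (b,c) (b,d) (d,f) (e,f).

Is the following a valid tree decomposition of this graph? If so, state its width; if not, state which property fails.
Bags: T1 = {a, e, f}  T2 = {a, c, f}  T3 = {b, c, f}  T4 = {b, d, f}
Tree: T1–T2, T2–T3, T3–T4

Yes; width 2.

Checking the three conditions: (i) the bags cover all of {a, b, c, d, e, f}; (ii) for each edge, some bag contains both endpoints; (iii) the bags containing any fixed vertex form a subtree. All hold, so the decomposition is valid with width 3 − 1 = 2.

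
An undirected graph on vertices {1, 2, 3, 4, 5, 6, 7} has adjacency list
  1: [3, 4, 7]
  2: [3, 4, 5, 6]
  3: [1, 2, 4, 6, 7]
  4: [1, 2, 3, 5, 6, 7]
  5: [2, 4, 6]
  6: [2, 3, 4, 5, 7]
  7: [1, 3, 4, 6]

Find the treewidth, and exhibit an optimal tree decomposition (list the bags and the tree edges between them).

Treewidth 3.
One optimal decomposition is:
Bags: B1 = {2, 3, 4, 6}  B2 = {3, 4, 6, 7}  B3 = {1, 3, 4, 7}  B4 = {2, 4, 5, 6}
Tree: B1–B2, B2–B3, B1–B4

Every bag has size at most 4, so the width is 4 − 1 = 3 and tw(G) ≤ 3. For the lower bound, the 4 vertices {1, 3, 4, 7} are pairwise adjacent, and any tree decomposition puts a clique entirely inside one bag — forcing width ≥ 3. Combining the bounds, tw(G) = 3.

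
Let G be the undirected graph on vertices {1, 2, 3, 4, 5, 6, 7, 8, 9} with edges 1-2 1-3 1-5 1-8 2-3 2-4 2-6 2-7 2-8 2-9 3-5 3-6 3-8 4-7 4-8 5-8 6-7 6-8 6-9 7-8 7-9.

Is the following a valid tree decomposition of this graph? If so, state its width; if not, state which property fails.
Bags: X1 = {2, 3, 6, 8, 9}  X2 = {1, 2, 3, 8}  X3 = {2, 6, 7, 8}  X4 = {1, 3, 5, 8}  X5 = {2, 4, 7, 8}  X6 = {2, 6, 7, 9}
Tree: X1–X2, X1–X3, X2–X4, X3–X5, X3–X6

No — bags containing vertex 9 are not connected in the tree.

A tree decomposition must satisfy three properties: every vertex lies in some bag; for every edge, both endpoints lie together in some bag; and for every vertex, the bags containing it form a connected subtree. Here bags containing vertex 9 are not connected in the tree, so the decomposition is invalid.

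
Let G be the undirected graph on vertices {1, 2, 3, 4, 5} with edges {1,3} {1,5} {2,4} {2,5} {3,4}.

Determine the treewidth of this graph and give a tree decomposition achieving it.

Every bag has size at most 3, so the width is 3 − 1 = 2 and tw(G) ≤ 2. Since 1–5–2–4–3–1 is a cycle in G, G is not acyclic. Forests are exactly the graphs of treewidth ≤ 1, so tw(G) ≥ 2. Hence tw(G) = 2 exactly.

Treewidth 2.
One optimal decomposition is:
Bags: B1 = {1, 2, 5}  B2 = {1, 2, 4}  B3 = {1, 3, 4}
Tree: B1–B2, B2–B3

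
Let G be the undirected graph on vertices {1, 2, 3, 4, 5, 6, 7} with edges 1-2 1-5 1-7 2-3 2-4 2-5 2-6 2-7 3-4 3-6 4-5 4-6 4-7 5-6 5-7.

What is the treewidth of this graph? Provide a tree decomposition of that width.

Treewidth 3.
One optimal decomposition is:
Bags: B1 = {1, 2, 5, 7}  B2 = {2, 4, 5, 7}  B3 = {2, 4, 5, 6}  B4 = {2, 3, 4, 6}
Tree: B1–B2, B2–B3, B3–B4

The largest bag has 4 vertices, giving width 3; this decomposition certifies tw(G) ≤ 3. On the other hand G contains the 4-clique {1, 2, 5, 7}. A clique must lie in a single bag of any decomposition, so no decomposition can have width below 3. The upper and lower bounds meet at 3, so that is the treewidth.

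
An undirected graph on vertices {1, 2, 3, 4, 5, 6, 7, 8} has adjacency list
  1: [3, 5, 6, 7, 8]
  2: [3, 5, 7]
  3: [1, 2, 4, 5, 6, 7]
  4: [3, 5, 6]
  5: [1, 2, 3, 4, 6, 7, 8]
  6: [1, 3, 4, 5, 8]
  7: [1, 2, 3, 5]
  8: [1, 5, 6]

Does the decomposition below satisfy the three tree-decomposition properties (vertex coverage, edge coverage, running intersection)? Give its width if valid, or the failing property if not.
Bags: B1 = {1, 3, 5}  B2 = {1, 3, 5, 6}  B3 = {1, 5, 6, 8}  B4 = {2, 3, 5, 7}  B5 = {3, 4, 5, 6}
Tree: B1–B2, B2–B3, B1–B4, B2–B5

No — edge (7,1) lies in no bag.

A tree decomposition must satisfy three properties: every vertex lies in some bag; for every edge, both endpoints lie together in some bag; and for every vertex, the bags containing it form a connected subtree. Here edge (7,1) lies in no bag, so the decomposition is invalid.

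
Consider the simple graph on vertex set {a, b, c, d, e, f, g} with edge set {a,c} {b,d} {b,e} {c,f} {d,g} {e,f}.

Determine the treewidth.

A width-1 tree decomposition is:
Bags: B1 = {d, g}  B2 = {b, d}  B3 = {b, e}  B4 = {e, f}  B5 = {c, f}  B6 = {a, c}
Tree: B1–B2, B2–B3, B3–B4, B4–B5, B5–B6
The largest bag has 2 vertices, giving width 1; this decomposition certifies tw(G) ≤ 1. Since G has at least one edge (e.g. g–d), it is not an edgeless graph, so tw(G) ≥ 1. Hence tw(G) = 1 exactly.

1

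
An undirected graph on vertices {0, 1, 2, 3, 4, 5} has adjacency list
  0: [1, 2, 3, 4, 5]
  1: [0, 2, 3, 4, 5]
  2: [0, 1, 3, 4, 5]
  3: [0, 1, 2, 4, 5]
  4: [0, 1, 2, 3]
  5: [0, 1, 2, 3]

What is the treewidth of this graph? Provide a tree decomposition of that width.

Treewidth 4.
One optimal decomposition is:
Bags: B1 = {0, 1, 2, 3, 5}  B2 = {0, 1, 2, 3, 4}
Tree: B1–B2

Every bag has size at most 5, so the width is 5 − 1 = 4 and tw(G) ≤ 4. Conversely, {0, 1, 2, 3, 4} is a clique of size 5, and the vertices of any clique must share a bag in every tree decomposition; so some bag has ≥ 5 vertices and tw(G) ≥ 4. Therefore the treewidth is 4.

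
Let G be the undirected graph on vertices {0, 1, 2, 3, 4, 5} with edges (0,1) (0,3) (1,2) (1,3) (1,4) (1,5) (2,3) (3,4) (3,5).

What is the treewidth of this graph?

2

A width-2 tree decomposition is:
Bags: B1 = {1, 2, 3}  B2 = {1, 3, 4}  B3 = {0, 1, 3}  B4 = {1, 3, 5}
Tree: B1–B2, B1–B3, B2–B4
Each bag holds 3 vertices, so the decomposition has width 2, which upper-bounds the treewidth. For the lower bound, the 3 vertices {0, 1, 3} are pairwise adjacent, and any tree decomposition puts a clique entirely inside one bag — forcing width ≥ 2. Combining the bounds, tw(G) = 2.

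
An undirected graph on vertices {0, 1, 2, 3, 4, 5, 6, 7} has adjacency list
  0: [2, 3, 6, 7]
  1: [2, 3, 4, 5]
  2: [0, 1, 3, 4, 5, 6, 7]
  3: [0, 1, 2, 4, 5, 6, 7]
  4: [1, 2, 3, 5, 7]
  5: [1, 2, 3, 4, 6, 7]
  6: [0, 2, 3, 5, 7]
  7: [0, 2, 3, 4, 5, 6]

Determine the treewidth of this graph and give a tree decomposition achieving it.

Treewidth 4.
Bags: B1 = {2, 3, 4, 5, 7}  B2 = {1, 2, 3, 4, 5}  B3 = {2, 3, 5, 6, 7}  B4 = {0, 2, 3, 6, 7}
Tree: B1–B2, B1–B3, B3–B4

Every bag has size at most 5, so the width is 5 − 1 = 4 and tw(G) ≤ 4. Conversely, {0, 2, 3, 6, 7} is a clique of size 5, and the vertices of any clique must share a bag in every tree decomposition; so some bag has ≥ 5 vertices and tw(G) ≥ 4. Combining the bounds, tw(G) = 4.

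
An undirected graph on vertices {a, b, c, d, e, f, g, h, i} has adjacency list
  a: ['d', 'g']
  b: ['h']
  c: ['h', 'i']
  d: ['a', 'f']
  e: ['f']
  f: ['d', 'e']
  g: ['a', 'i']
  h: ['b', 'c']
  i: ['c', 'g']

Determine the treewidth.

A width-1 tree decomposition is:
Bags: B1 = {b, h}  B2 = {c, h}  B3 = {c, i}  B4 = {g, i}  B5 = {a, g}  B6 = {a, d}  B7 = {d, f}  B8 = {e, f}
Tree: B1–B2, B2–B3, B3–B4, B4–B5, B5–B6, B6–B7, B7–B8
The largest bag has 2 vertices, giving width 1; this decomposition certifies tw(G) ≤ 1. G has an edge, so its treewidth is at least 1. Therefore the treewidth is 1.

1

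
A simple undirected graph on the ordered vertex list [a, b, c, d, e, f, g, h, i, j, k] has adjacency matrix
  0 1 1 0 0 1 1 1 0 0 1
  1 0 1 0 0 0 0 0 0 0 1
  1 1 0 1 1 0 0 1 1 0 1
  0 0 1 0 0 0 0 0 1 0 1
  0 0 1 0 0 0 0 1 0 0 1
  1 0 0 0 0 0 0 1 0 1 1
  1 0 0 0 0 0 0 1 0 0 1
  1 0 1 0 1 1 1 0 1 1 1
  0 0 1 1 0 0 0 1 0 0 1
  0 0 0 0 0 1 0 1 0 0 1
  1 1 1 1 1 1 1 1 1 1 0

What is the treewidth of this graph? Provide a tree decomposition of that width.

Treewidth 3.
One optimal decomposition is:
Bags: B1 = {f, h, j, k}  B2 = {a, f, h, k}  B3 = {a, c, h, k}  B4 = {c, h, i, k}  B5 = {c, e, h, k}  B6 = {a, b, c, k}  B7 = {c, d, i, k}  B8 = {a, g, h, k}
Tree: B1–B2, B2–B3, B3–B4, B4–B5, B3–B6, B4–B7, B2–B8

The largest bag has 4 vertices, giving width 3; this decomposition certifies tw(G) ≤ 3. Conversely, {c, d, i, k} is a clique of size 4, and the vertices of any clique must share a bag in every tree decomposition; so some bag has ≥ 4 vertices and tw(G) ≥ 3. Combining the bounds, tw(G) = 3.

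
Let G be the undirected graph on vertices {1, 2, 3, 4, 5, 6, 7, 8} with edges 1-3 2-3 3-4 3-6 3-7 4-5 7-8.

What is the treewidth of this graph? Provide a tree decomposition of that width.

Each bag holds 2 vertices, so the decomposition has width 1, which upper-bounds the treewidth. G has an edge, so its treewidth is at least 1. Hence tw(G) = 1 exactly.

Treewidth 1.
One optimal decomposition is:
Bags: B1 = {3, 4}  B2 = {3, 7}  B3 = {7, 8}  B4 = {4, 5}  B5 = {2, 3}  B6 = {1, 3}  B7 = {3, 6}
Tree: B1–B2, B2–B3, B1–B4, B2–B5, B1–B6, B2–B7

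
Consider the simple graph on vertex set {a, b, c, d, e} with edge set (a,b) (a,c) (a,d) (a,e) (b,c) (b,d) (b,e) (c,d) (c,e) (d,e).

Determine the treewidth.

4

A width-4 tree decomposition is:
Bags: B1 = {a, b, c, d, e}
Tree: (single bag)
With just one bag of size 5, the width is 5 − 1 = 4, so tw(G) ≤ 4. For the lower bound, the 5 vertices {a, b, c, d, e} are pairwise adjacent, and any tree decomposition puts a clique entirely inside one bag — forcing width ≥ 4. Hence tw(G) = 4 exactly.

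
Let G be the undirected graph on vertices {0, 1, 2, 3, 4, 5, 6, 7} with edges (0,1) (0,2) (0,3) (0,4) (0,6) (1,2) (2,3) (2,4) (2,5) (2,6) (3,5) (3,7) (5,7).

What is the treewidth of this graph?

2

A width-2 tree decomposition is:
Bags: B1 = {2, 3, 5}  B2 = {3, 5, 7}  B3 = {0, 2, 3}  B4 = {0, 2, 4}  B5 = {0, 1, 2}  B6 = {0, 2, 6}
Tree: B1–B2, B1–B3, B3–B4, B4–B5, B3–B6
Every bag has size at most 3, so the width is 3 − 1 = 2 and tw(G) ≤ 2. For the lower bound, the 3 vertices {0, 1, 2} are pairwise adjacent, and any tree decomposition puts a clique entirely inside one bag — forcing width ≥ 2. Hence tw(G) = 2 exactly.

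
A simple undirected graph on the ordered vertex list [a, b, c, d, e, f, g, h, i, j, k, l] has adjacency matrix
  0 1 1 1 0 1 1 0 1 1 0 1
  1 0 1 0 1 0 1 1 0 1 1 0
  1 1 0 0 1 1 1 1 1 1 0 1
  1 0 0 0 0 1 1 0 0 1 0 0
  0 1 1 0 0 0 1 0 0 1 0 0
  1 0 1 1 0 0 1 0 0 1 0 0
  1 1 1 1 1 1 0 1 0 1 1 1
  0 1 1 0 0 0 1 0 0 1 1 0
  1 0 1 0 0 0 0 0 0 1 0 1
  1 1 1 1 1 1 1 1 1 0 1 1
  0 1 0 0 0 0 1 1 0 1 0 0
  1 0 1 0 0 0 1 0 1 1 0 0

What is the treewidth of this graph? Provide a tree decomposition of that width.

The largest bag has 5 vertices, giving width 4; this decomposition certifies tw(G) ≤ 4. Conversely, {a, d, f, g, j} is a clique of size 5, and the vertices of any clique must share a bag in every tree decomposition; so some bag has ≥ 5 vertices and tw(G) ≥ 4. The upper and lower bounds meet at 4, so that is the treewidth.

Treewidth 4.
Bags: B1 = {b, c, g, h, j}  B2 = {a, b, c, g, j}  B3 = {b, g, h, j, k}  B4 = {a, c, f, g, j}  B5 = {b, c, e, g, j}  B6 = {a, d, f, g, j}  B7 = {a, c, g, j, l}  B8 = {a, c, i, j, l}
Tree: B1–B2, B1–B3, B2–B4, B1–B5, B4–B6, B2–B7, B7–B8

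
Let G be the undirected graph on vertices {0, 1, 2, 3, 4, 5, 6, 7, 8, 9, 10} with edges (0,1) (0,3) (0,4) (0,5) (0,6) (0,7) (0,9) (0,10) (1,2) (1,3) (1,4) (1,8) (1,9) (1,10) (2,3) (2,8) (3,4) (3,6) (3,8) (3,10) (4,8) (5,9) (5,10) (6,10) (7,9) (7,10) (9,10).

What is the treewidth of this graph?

3

A width-3 tree decomposition is:
Bags: B1 = {0, 1, 3, 10}  B2 = {0, 1, 3, 4}  B3 = {1, 3, 4, 8}  B4 = {0, 1, 9, 10}  B5 = {0, 5, 9, 10}  B6 = {1, 2, 3, 8}  B7 = {0, 7, 9, 10}  B8 = {0, 3, 6, 10}
Tree: B1–B2, B2–B3, B1–B4, B4–B5, B3–B6, B4–B7, B1–B8
The largest bag has 4 vertices, giving width 3; this decomposition certifies tw(G) ≤ 3. Conversely, {0, 1, 9, 10} is a clique of size 4, and the vertices of any clique must share a bag in every tree decomposition; so some bag has ≥ 4 vertices and tw(G) ≥ 3. The upper and lower bounds meet at 3, so that is the treewidth.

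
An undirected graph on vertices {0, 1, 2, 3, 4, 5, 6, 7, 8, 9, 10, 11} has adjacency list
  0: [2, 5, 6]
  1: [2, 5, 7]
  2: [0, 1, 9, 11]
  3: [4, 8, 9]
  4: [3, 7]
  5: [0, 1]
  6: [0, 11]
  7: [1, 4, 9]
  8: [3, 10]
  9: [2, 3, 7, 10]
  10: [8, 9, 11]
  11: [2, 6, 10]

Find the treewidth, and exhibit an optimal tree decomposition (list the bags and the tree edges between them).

Every bag has size at most 4, so the width is 4 − 1 = 3 and tw(G) ≤ 3. For the lower bound: the 4 vertex sets {0,5,6}, {1}, {2}, {7,9,10,11} are disjoint, each induces a connected subgraph, and every pair is joined by at least one edge of G. Contracting each set to a single vertex therefore yields K_{4} as a minor, and since treewidth is minor-monotone, tw(G) ≥ tw(K_{4}) = 3. The upper and lower bounds meet at 3, so that is the treewidth.

Treewidth 3.
Bags: B1 = {0, 1, 5, 6}  B2 = {0, 1, 2, 6}  B3 = {1, 2, 6, 11}  B4 = {1, 2, 7, 11}  B5 = {2, 7, 9, 11}  B6 = {7, 9, 10, 11}  B7 = {4, 7, 9, 10}  B8 = {3, 4, 9, 10}  B9 = {3, 4, 8, 10}
Tree: B1–B2, B2–B3, B3–B4, B4–B5, B5–B6, B6–B7, B7–B8, B8–B9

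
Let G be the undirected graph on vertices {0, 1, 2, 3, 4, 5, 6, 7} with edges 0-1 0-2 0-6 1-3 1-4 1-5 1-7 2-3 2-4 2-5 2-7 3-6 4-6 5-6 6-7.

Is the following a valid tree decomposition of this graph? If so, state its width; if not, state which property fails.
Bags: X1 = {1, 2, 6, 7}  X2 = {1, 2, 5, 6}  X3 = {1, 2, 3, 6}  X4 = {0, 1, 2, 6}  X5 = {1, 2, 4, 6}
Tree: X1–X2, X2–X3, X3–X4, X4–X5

Vertex coverage: the bags together contain {0, 1, 2, 3, 4, 5, 6, 7}, the full vertex set. Edge coverage: each edge of G has both endpoints in at least one bag. Running intersection: for every vertex, the bags containing it form a connected subtree. All three properties hold, so this is a valid tree decomposition of width max|bag| − 1 = 3, and hence tw(G) ≤ 3.

Yes; width 3.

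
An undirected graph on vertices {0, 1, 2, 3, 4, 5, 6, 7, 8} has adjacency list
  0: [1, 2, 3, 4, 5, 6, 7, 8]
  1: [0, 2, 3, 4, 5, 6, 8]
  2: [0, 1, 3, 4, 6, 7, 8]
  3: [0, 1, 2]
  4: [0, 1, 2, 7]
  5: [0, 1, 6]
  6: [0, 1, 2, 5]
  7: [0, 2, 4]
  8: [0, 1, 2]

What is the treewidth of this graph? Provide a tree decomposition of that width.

Each bag holds 4 vertices, so the decomposition has width 3, which upper-bounds the treewidth. Conversely, {0, 1, 2, 8} is a clique of size 4, and the vertices of any clique must share a bag in every tree decomposition; so some bag has ≥ 4 vertices and tw(G) ≥ 3. Therefore the treewidth is 3.

Treewidth 3.
One optimal decomposition is:
Bags: B1 = {0, 1, 2, 4}  B2 = {0, 1, 2, 6}  B3 = {0, 1, 2, 8}  B4 = {0, 1, 2, 3}  B5 = {0, 1, 5, 6}  B6 = {0, 2, 4, 7}
Tree: B1–B2, B2–B3, B2–B4, B2–B5, B1–B6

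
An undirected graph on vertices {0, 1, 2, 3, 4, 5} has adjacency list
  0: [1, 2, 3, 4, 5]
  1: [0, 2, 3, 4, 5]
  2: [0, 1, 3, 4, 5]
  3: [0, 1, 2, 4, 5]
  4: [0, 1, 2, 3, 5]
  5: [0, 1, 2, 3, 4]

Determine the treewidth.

5

A width-5 tree decomposition is:
Bags: B1 = {0, 1, 2, 3, 4, 5}
Tree: (single bag)
A single bag containing all 6 vertices is trivially a valid decomposition of width 5. On the other hand G contains the 6-clique {0, 1, 2, 3, 4, 5}. A clique must lie in a single bag of any decomposition, so no decomposition can have width below 5. Therefore the treewidth is 5.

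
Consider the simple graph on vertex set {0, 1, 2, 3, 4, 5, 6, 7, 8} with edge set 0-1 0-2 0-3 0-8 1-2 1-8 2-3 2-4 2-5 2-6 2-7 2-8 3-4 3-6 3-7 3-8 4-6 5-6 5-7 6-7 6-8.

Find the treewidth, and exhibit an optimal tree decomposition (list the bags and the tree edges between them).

Treewidth 3.
One optimal decomposition is:
Bags: B1 = {2, 3, 6, 8}  B2 = {2, 3, 6, 7}  B3 = {0, 2, 3, 8}  B4 = {2, 5, 6, 7}  B5 = {2, 3, 4, 6}  B6 = {0, 1, 2, 8}
Tree: B1–B2, B1–B3, B2–B4, B1–B5, B3–B6

The largest bag has 4 vertices, giving width 3; this decomposition certifies tw(G) ≤ 3. On the other hand G contains the 4-clique {0, 1, 2, 8}. A clique must lie in a single bag of any decomposition, so no decomposition can have width below 3. Combining the bounds, tw(G) = 3.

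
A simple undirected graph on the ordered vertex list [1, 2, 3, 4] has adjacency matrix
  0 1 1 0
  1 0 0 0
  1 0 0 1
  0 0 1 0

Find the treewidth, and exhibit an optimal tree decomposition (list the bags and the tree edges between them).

Every bag has size at most 2, so the width is 2 − 1 = 1 and tw(G) ≤ 1. Any graph with an edge has treewidth ≥ 1, and G has the edge 2–1. Hence tw(G) = 1 exactly.

Treewidth 1.
One such decomposition:
Bags: B1 = {1, 2}  B2 = {1, 3}  B3 = {3, 4}
Tree: B1–B2, B2–B3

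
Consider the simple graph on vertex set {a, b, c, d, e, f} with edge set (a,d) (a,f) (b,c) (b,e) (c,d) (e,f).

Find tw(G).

2

A width-2 tree decomposition is:
Bags: B1 = {b, c, e}  B2 = {c, e, f}  B3 = {a, c, f}  B4 = {a, c, d}
Tree: B1–B2, B2–B3, B3–B4
Each bag holds 3 vertices, so the decomposition has width 2, which upper-bounds the treewidth. For the lower bound, G contains the cycle c–b–e–f–a–d–c, so G is not a forest; only forests have treewidth ≤ 1, hence tw(G) ≥ 2. Therefore the treewidth is 2.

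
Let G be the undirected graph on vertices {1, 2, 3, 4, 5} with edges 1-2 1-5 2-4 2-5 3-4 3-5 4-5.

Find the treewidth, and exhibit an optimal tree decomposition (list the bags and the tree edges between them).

Each bag holds 3 vertices, so the decomposition has width 2, which upper-bounds the treewidth. Conversely, {1, 2, 5} is a clique of size 3, and the vertices of any clique must share a bag in every tree decomposition; so some bag has ≥ 3 vertices and tw(G) ≥ 2. Therefore the treewidth is 2.

Treewidth 2.
One optimal decomposition is:
Bags: B1 = {2, 4, 5}  B2 = {1, 2, 5}  B3 = {3, 4, 5}
Tree: B1–B2, B1–B3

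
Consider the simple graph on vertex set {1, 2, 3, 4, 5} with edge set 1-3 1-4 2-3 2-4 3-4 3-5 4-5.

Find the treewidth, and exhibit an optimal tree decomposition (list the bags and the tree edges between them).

The largest bag has 3 vertices, giving width 2; this decomposition certifies tw(G) ≤ 2. For the lower bound, the 3 vertices {1, 3, 4} are pairwise adjacent, and any tree decomposition puts a clique entirely inside one bag — forcing width ≥ 2. Therefore the treewidth is 2.

Treewidth 2.
Bags: B1 = {1, 3, 4}  B2 = {3, 4, 5}  B3 = {2, 3, 4}
Tree: B1–B2, B1–B3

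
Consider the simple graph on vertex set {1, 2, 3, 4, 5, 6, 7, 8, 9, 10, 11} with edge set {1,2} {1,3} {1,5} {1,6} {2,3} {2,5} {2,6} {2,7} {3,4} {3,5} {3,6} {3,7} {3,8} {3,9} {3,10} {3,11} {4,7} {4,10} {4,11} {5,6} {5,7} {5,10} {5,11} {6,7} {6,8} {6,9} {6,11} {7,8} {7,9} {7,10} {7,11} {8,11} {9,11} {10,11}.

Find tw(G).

4

A width-4 tree decomposition is:
Bags: B1 = {3, 5, 6, 7, 11}  B2 = {3, 6, 7, 8, 11}  B3 = {3, 6, 7, 9, 11}  B4 = {3, 5, 7, 10, 11}  B5 = {3, 4, 7, 10, 11}  B6 = {2, 3, 5, 6, 7}  B7 = {1, 2, 3, 5, 6}
Tree: B1–B2, B1–B3, B1–B4, B4–B5, B1–B6, B6–B7
Each bag holds 5 vertices, so the decomposition has width 4, which upper-bounds the treewidth. On the other hand G contains the 5-clique {1, 2, 3, 5, 6}. A clique must lie in a single bag of any decomposition, so no decomposition can have width below 4. The upper and lower bounds meet at 4, so that is the treewidth.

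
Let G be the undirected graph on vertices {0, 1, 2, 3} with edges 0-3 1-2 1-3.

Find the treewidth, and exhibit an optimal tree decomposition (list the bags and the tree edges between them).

Treewidth 1.
One such decomposition:
Bags: B1 = {0, 3}  B2 = {1, 3}  B3 = {1, 2}
Tree: B1–B2, B2–B3

Every bag has size at most 2, so the width is 2 − 1 = 1 and tw(G) ≤ 1. G has an edge, so its treewidth is at least 1. Hence tw(G) = 1 exactly.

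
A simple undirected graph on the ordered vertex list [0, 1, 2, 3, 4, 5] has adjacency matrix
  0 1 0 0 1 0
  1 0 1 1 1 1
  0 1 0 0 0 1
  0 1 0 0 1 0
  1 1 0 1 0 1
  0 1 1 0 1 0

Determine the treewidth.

2

A width-2 tree decomposition is:
Bags: B1 = {1, 4, 5}  B2 = {1, 3, 4}  B3 = {1, 2, 5}  B4 = {0, 1, 4}
Tree: B1–B2, B1–B3, B1–B4
Every bag has size at most 3, so the width is 3 − 1 = 2 and tw(G) ≤ 2. Conversely, {1, 2, 5} is a clique of size 3, and the vertices of any clique must share a bag in every tree decomposition; so some bag has ≥ 3 vertices and tw(G) ≥ 2. Combining the bounds, tw(G) = 2.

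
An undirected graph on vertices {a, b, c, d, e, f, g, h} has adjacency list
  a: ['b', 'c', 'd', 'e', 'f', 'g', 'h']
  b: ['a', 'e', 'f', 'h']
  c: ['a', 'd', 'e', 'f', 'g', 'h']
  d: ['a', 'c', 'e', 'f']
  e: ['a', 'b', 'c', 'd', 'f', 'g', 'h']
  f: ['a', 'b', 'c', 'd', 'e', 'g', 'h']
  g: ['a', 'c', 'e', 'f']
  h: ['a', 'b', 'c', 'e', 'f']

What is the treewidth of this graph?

A width-4 tree decomposition is:
Bags: B1 = {a, c, e, f, g}  B2 = {a, c, e, f, h}  B3 = {a, b, e, f, h}  B4 = {a, c, d, e, f}
Tree: B1–B2, B2–B3, B1–B4
Each bag holds 5 vertices, so the decomposition has width 4, which upper-bounds the treewidth. Conversely, {a, c, d, e, f} is a clique of size 5, and the vertices of any clique must share a bag in every tree decomposition; so some bag has ≥ 5 vertices and tw(G) ≥ 4. Hence tw(G) = 4 exactly.

4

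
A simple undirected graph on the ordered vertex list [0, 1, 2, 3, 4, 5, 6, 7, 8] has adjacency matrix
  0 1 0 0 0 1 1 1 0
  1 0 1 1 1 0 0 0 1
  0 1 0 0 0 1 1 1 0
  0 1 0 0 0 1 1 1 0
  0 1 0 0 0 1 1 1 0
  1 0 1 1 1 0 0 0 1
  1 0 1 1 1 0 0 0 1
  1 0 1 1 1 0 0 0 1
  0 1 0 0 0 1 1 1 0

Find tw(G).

4

A width-4 tree decomposition is:
Bags: B1 = {1, 4, 5, 6, 7}  B2 = {1, 3, 5, 6, 7}  B3 = {1, 5, 6, 7, 8}  B4 = {0, 1, 5, 6, 7}  B5 = {1, 2, 5, 6, 7}
Tree: B1–B2, B2–B3, B3–B4, B4–B5
Every bag has size at most 5, so the width is 5 − 1 = 4 and tw(G) ≤ 4. For the lower bound: the 5 vertex sets {1,4}, {3,5}, {6,8}, {7}, {0} are disjoint, each induces a connected subgraph, and every pair is joined by at least one edge of G. Contracting each set to a single vertex therefore yields K_{5} as a minor, and since treewidth is minor-monotone, tw(G) ≥ tw(K_{5}) = 4. The upper and lower bounds meet at 4, so that is the treewidth.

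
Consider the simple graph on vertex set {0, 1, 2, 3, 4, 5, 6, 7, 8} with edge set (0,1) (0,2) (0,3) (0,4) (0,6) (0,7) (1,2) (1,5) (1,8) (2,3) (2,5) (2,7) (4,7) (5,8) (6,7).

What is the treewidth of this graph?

2

A width-2 tree decomposition is:
Bags: B1 = {0, 2, 7}  B2 = {0, 4, 7}  B3 = {0, 1, 2}  B4 = {0, 6, 7}  B5 = {1, 2, 5}  B6 = {0, 2, 3}  B7 = {1, 5, 8}
Tree: B1–B2, B1–B3, B1–B4, B3–B5, B1–B6, B5–B7
The largest bag has 3 vertices, giving width 2; this decomposition certifies tw(G) ≤ 2. For the lower bound, the 3 vertices {0, 1, 2} are pairwise adjacent, and any tree decomposition puts a clique entirely inside one bag — forcing width ≥ 2. Hence tw(G) = 2 exactly.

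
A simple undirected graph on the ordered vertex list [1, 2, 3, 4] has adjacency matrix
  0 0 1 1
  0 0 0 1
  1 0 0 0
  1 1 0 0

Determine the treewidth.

1

A width-1 tree decomposition is:
Bags: B1 = {1, 3}  B2 = {1, 4}  B3 = {2, 4}
Tree: B1–B2, B2–B3
Every bag has size at most 2, so the width is 2 − 1 = 1 and tw(G) ≤ 1. Any graph with an edge has treewidth ≥ 1, and G has the edge 3–1. The upper and lower bounds meet at 1, so that is the treewidth.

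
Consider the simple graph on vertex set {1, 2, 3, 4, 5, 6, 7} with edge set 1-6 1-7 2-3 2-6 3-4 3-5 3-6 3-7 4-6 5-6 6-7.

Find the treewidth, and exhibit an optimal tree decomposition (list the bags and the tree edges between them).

Each bag holds 3 vertices, so the decomposition has width 2, which upper-bounds the treewidth. For the lower bound, the 3 vertices {1, 6, 7} are pairwise adjacent, and any tree decomposition puts a clique entirely inside one bag — forcing width ≥ 2. Combining the bounds, tw(G) = 2.

Treewidth 2.
One such decomposition:
Bags: B1 = {3, 6, 7}  B2 = {2, 3, 6}  B3 = {1, 6, 7}  B4 = {3, 4, 6}  B5 = {3, 5, 6}
Tree: B1–B2, B1–B3, B1–B4, B4–B5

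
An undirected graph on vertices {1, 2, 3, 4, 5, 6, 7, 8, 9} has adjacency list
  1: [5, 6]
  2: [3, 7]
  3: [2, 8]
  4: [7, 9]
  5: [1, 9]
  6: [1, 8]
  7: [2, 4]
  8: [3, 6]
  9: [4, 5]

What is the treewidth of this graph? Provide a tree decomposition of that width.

Every bag has size at most 3, so the width is 3 − 1 = 2 and tw(G) ≤ 2. Since 6–8–3–2–7–4–9–5–1–6 is a cycle in G, G is not acyclic. Forests are exactly the graphs of treewidth ≤ 1, so tw(G) ≥ 2. Combining the bounds, tw(G) = 2.

Treewidth 2.
One such decomposition:
Bags: B1 = {3, 6, 8}  B2 = {2, 3, 6}  B3 = {2, 6, 7}  B4 = {4, 6, 7}  B5 = {4, 6, 9}  B6 = {5, 6, 9}  B7 = {1, 5, 6}
Tree: B1–B2, B2–B3, B3–B4, B4–B5, B5–B6, B6–B7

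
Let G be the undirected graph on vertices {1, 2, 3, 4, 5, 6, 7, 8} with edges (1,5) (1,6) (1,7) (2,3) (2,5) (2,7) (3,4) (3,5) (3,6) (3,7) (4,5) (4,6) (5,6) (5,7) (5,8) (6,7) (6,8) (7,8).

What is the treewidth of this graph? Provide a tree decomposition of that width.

Treewidth 3.
One such decomposition:
Bags: B1 = {2, 3, 5, 7}  B2 = {3, 5, 6, 7}  B3 = {5, 6, 7, 8}  B4 = {3, 4, 5, 6}  B5 = {1, 5, 6, 7}
Tree: B1–B2, B2–B3, B2–B4, B2–B5

Every bag has size at most 4, so the width is 4 − 1 = 3 and tw(G) ≤ 3. On the other hand G contains the 4-clique {2, 3, 5, 7}. A clique must lie in a single bag of any decomposition, so no decomposition can have width below 3. Hence tw(G) = 3 exactly.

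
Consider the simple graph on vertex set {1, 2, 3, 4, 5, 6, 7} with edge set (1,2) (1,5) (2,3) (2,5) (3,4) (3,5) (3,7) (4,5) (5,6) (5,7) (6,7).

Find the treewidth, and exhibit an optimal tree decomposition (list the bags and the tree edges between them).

Every bag has size at most 3, so the width is 3 − 1 = 2 and tw(G) ≤ 2. For the lower bound, the 3 vertices {1, 2, 5} are pairwise adjacent, and any tree decomposition puts a clique entirely inside one bag — forcing width ≥ 2. Hence tw(G) = 2 exactly.

Treewidth 2.
One optimal decomposition is:
Bags: B1 = {3, 5, 7}  B2 = {5, 6, 7}  B3 = {3, 4, 5}  B4 = {2, 3, 5}  B5 = {1, 2, 5}
Tree: B1–B2, B1–B3, B1–B4, B4–B5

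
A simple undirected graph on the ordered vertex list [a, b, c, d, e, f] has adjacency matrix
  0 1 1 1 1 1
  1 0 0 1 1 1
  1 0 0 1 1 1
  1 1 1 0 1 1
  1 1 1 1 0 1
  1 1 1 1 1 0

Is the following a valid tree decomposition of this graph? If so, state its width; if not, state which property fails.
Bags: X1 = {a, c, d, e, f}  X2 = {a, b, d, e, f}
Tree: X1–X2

Yes; width 4.

Checking the three conditions: (i) the bags cover all of {a, b, c, d, e, f}; (ii) for each edge, some bag contains both endpoints; (iii) the bags containing any fixed vertex form a subtree. All hold, so the decomposition is valid with width 5 − 1 = 4.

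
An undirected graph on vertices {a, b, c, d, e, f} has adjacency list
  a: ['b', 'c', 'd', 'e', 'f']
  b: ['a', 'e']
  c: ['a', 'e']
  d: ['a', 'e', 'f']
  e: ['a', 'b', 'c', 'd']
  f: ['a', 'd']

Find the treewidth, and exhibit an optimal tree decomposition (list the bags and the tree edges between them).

Treewidth 2.
One such decomposition:
Bags: B1 = {a, c, e}  B2 = {a, b, e}  B3 = {a, d, e}  B4 = {a, d, f}
Tree: B1–B2, B2–B3, B3–B4

Each bag holds 3 vertices, so the decomposition has width 2, which upper-bounds the treewidth. On the other hand G contains the 3-clique {a, d, e}. A clique must lie in a single bag of any decomposition, so no decomposition can have width below 2. Hence tw(G) = 2 exactly.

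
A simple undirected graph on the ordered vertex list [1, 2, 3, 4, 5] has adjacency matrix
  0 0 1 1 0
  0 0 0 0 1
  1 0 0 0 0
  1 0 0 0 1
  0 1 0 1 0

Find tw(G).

1

A width-1 tree decomposition is:
Bags: B1 = {1, 3}  B2 = {1, 4}  B3 = {4, 5}  B4 = {2, 5}
Tree: B1–B2, B2–B3, B3–B4
The largest bag has 2 vertices, giving width 1; this decomposition certifies tw(G) ≤ 1. G has an edge, so its treewidth is at least 1. Therefore the treewidth is 1.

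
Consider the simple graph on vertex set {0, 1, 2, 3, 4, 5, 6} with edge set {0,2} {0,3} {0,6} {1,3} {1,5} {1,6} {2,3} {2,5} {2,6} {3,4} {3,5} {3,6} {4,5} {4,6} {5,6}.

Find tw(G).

A width-3 tree decomposition is:
Bags: B1 = {1, 3, 5, 6}  B2 = {2, 3, 5, 6}  B3 = {3, 4, 5, 6}  B4 = {0, 2, 3, 6}
Tree: B1–B2, B2–B3, B2–B4
Each bag holds 4 vertices, so the decomposition has width 3, which upper-bounds the treewidth. Conversely, {0, 2, 3, 6} is a clique of size 4, and the vertices of any clique must share a bag in every tree decomposition; so some bag has ≥ 4 vertices and tw(G) ≥ 3. Combining the bounds, tw(G) = 3.

3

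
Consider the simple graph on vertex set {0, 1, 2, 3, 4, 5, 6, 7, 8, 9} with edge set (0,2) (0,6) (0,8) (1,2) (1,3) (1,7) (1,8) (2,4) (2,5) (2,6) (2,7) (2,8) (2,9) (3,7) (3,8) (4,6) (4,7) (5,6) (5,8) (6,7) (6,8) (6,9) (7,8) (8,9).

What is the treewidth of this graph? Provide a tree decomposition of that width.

The largest bag has 4 vertices, giving width 3; this decomposition certifies tw(G) ≤ 3. Conversely, {1, 2, 7, 8} is a clique of size 4, and the vertices of any clique must share a bag in every tree decomposition; so some bag has ≥ 4 vertices and tw(G) ≥ 3. Therefore the treewidth is 3.

Treewidth 3.
One optimal decomposition is:
Bags: B1 = {2, 6, 7, 8}  B2 = {2, 6, 8, 9}  B3 = {2, 5, 6, 8}  B4 = {0, 2, 6, 8}  B5 = {2, 4, 6, 7}  B6 = {1, 2, 7, 8}  B7 = {1, 3, 7, 8}
Tree: B1–B2, B1–B3, B1–B4, B1–B5, B1–B6, B6–B7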